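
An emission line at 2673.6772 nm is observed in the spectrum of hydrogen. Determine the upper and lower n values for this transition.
n = 13 → n = 5

First, find the photon energy from the wavelength (hc = 1239.84 eV·nm):
E = hc/λ = 1239.84 eV·nm / 2673.6772 nm = 0.46372090 eV

The energy levels of hydrogen satisfy E_n = -13.6057 / n² eV, so an emission n_i → n_f releases
ΔE = 13.6057 × (1/n_f² − 1/n_i²) eV.

Setting ΔE equal to the photon energy:
1/n_f² − 1/n_i² = 0.46372090 / 13.6057 = 0.034082840

Since 1/n_i² must be positive, we need 1/n_f² > 0.034082840, i.e. n_f ≤ 5. For each allowed n_f, solve n_i = (1/n_f² − 0.034082840)^(−1/2) and check whether it is a whole number:
  n_f = 1: 1/n_i² = 1.000000000 − 0.034082840 = 0.965917160 → n_i = 1.017  (not an integer) ✗
  n_f = 2: 1/n_i² = 0.250000000 − 0.034082840 = 0.215917160 → n_i = 2.152  (not an integer) ✗
  n_f = 3: 1/n_i² = 0.111111111 − 0.034082840 = 0.077028271 → n_i = 3.603  (not an integer) ✗
  n_f = 4: 1/n_i² = 0.062500000 − 0.034082840 = 0.028417160 → n_i = 5.932  (not an integer) ✗
  n_f = 5: 1/n_i² = 0.040000000 − 0.034082840 = 0.005917160 → n_i = 13.000  → integer, n_i = 13 ✓

Only n_f = 5 gives an integer upper level, n_i = 13.

The transition is from n = 13 to n = 5 (emission).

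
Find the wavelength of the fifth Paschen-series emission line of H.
954.34312 nm

The lines of a series are numbered from the longest wavelength (smallest ΔE) outward; the fifth line is the transition from n = n_f + 5 to n_f.
The Paschen series has all transitions ending at n_f = 3.

For H, the fifth line (ε-line) is the jump from n = 8 to n = 3:
E_8 = -13.6057 / 8² = -0.212589063 eV
E_3 = -13.6057 / 3² = -1.511744444 eV
ΔE = E_8 - E_3 = 1.299155381 eV

λ = hc/E = 1239.84 eV·nm / 1.299155381 eV
λ = 954.34312 nm

This is the ε-line of the Paschen series in H.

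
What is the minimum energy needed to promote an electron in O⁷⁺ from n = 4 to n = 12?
48.375822 eV

The energy levels of a hydrogen-like atom are E_n = -13.6057 Z² eV / n².

Energy at n = 4: E_4 = -13.6057 × 8² / 4² = -54.422800000 eV
Energy at n = 12: E_12 = -13.6057 × 8² / 12² = -6.046977778 eV

The excitation energy is the difference:
ΔE = E_12 - E_4
ΔE = -6.046977778 - (-54.422800000)
ΔE = 48.375822 eV

Since this is positive, energy must be absorbed (photon absorption).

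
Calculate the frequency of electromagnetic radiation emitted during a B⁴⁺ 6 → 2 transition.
1.83e+16 Hz

First, find the transition energy:
E_6 = -13.6057 × 5² / 6² = -9.44840278 eV
E_2 = -13.6057 × 5² / 2² = -85.03562500 eV
|ΔE| = |E_2 - E_6| = 75.58722222 eV

Convert to Joules: E = 75.58722222 eV × (1.602177 × 10⁻¹⁹ J/eV) = 1.2110e-17 J

Using E = hf:
f = E/h = 1.2110e-17 J / (6.62607 × 10⁻³⁴ J·s)
f = 1.83e+16 Hz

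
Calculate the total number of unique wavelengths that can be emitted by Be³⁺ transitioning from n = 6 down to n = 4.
3

The electron can occupy levels n = 4, 5, ..., 6 during de-excitation — that is m = 6 - 4 + 1 = 3 distinct levels.

The number of distinct spectral lines equals the number of ways to choose 2 of these m levels (each pair gives one possible emission transition):

Number of lines = m(m-1)/2 = 3×2/2 = 3

These correspond to all possible transitions between the 3 levels:
6 → 5, 6 → 4, 5 → 4

Each transition produces a photon with a unique energy (and thus wavelength). This count does not depend on Z.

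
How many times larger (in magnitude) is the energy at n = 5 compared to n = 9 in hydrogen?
3.240

Using E_n = -13.6057 Z² / n² eV with Z = 1:

E_5 = -13.6057 / 5² = -13.6057 / 25 = -0.544228000 eV
E_9 = -13.6057 / 9² = -13.6057 / 81 = -0.167971605 eV

The ratio is:
E_5/E_9 = (-0.544228000) / (-0.167971605)
E_5/E_9 = (-13.6057/25) / (-13.6057/81)
E_5/E_9 = 81/25
E_5/E_9 = 3.240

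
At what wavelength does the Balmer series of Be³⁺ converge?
22.7816 nm

The series limit corresponds to the transition from n = ∞ to n = 2.
This is the highest energy (shortest wavelength) transition in the Balmer series.

E_∞ = 0 eV
E_2 = -13.6057 × 4² / 2² = -54.422800 eV

Energy at series limit:
ΔE = E_∞ - E_2 = 0 - (-54.422800) = 54.422800 eV
λ = hc/E = 1239.84 eV·nm / 54.422800 eV = 22.7816 nm

This energy equals the ionization energy from the n = 2 state of Be³⁺.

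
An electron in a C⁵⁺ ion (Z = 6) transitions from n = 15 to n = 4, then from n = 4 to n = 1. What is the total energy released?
487.63 eV

The energy levels of C⁵⁺ are E_n = -13.6057 × 6² / n² eV.

First transition (15 → 4):
ΔE₁ = |E_4 - E_15|
ΔE₁ = |-30.61282500 - (-2.17691200)| = 28.43591 eV

Second transition (4 → 1):
ΔE₂ = |E_1 - E_4|
ΔE₂ = |-489.80520000 - (-30.61282500)| = 459.19238 eV

Total energy released:
E_total = ΔE₁ + ΔE₂ = 28.43591 + 459.19238 = 487.63 eV

Note: This equals the direct transition 15 → 1: 487.63 eV ✓
Energy is conserved regardless of the path taken.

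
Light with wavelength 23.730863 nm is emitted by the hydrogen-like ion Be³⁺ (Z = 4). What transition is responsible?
n = 10 → n = 2

First, find the photon energy from the wavelength (hc = 1239.84 eV·nm):
E = hc/λ = 1239.84 eV·nm / 23.730863 nm = 52.245888 eV

The energy levels of Be³⁺ satisfy E_n = -13.6057 × 4² / n² eV, so an emission n_i → n_f releases
ΔE = 13.6057 × 4² × (1/n_f² − 1/n_i²) eV.

Setting ΔE equal to the photon energy:
1/n_f² − 1/n_i² = 52.245888 / (13.6057 × 4²) = 0.24000000

Since 1/n_i² must be positive, we need 1/n_f² > 0.24000000, i.e. n_f ≤ 2. For each allowed n_f, solve n_i = (1/n_f² − 0.24000000)^(−1/2) and check whether it is a whole number:
  n_f = 1: 1/n_i² = 1.00000000 − 0.24000000 = 0.76000000 → n_i = 1.147  (not an integer) ✗
  n_f = 2: 1/n_i² = 0.25000000 − 0.24000000 = 0.01000000 → n_i = 10.000  → integer, n_i = 10 ✓

Only n_f = 2 gives an integer upper level, n_i = 10.

The transition is from n = 10 to n = 2 (emission).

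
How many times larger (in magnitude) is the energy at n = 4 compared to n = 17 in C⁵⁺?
18.0625

Using E_n = -13.6057 Z² / n² eV with Z = 6:

E_4 = -13.6057 × 6² / 4² = -489.8052 / 16 = -30.61282500 eV
E_17 = -13.6057 × 6² / 17² = -489.8052 / 289 = -1.69482768 eV

The ratio is:
E_4/E_17 = (-30.61282500) / (-1.69482768)
E_4/E_17 = (-489.8052/16) / (-489.8052/289)
E_4/E_17 = 289/16
E_4/E_17 = 18.0625
(Note: the Z² factors cancel in the ratio.)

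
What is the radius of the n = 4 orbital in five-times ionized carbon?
0.1411 nm (or 1.4111 Å)

The Bohr radius formula is:
r_n = n² a₀ / Z

where a₀ = 0.0529177 nm is the Bohr radius.

For C⁵⁺ (Z = 6) at n = 4:
r_4 = 4² × 0.0529177 nm / 6
r_4 = 16 × 0.0529177 nm / 6
r_4 = 0.84668 nm / 6
r_4 = 0.1411 nm

The electron orbits at approximately 0.1411 nm from the nucleus.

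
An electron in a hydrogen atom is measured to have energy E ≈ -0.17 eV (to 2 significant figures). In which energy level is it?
n = 9

The exact energy levels follow E_n = -13.6057 eV / n².

The measured value (-0.17 eV) is reported to only 2 significant figures, so we must test candidate n values and see which one matches to that precision.

Candidate energies:
  n = 7:  E = -13.6057/7² = -0.277667 eV
  n = 8:  E = -13.6057/8² = -0.212589 eV
  n = 9:  E = -13.6057/9² = -0.167972 eV  ← matches
  n = 10:  E = -13.6057/10² = -0.136057 eV
  n = 11:  E = -13.6057/11² = -0.112444 eV

Checking against the measurement of -0.17 eV (2 sig figs), only n = 9 agrees:
E_9 = -0.167972 eV, which rounds to -0.17 eV ✓

Therefore n = 9.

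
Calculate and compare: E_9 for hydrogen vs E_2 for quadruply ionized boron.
B⁴⁺ at n = 2 (E = -85.0356 eV)

Using E_n = -13.6057 Z² / n² eV:

H (Z = 1) at n = 9:
E = -13.6057 × 1² / 9² = -13.6057 × 1 / 81 = -0.1679716 eV

B⁴⁺ (Z = 5) at n = 2:
E = -13.6057 × 5² / 2² = -13.6057 × 25 / 4 = -85.0356250 eV

Since -85.0356250 eV < -0.1679716 eV,
B⁴⁺ at n = 2 is more tightly bound (requires more energy to ionize).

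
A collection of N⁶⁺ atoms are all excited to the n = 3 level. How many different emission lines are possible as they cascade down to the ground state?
3

The electron can occupy levels n = 1, 2, ..., 3 during de-excitation — that is m = 3 - 1 + 1 = 3 distinct levels.

The number of distinct spectral lines equals the number of ways to choose 2 of these m levels (each pair gives one possible emission transition):

Number of lines = m(m-1)/2 = 3×2/2 = 3

These correspond to all possible transitions between the 3 levels:
3 → 2, 3 → 1, 2 → 1

Each transition produces a photon with a unique energy (and thus wavelength). This count does not depend on Z.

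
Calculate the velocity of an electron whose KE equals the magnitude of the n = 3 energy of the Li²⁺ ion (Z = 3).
2.18769e+06 m/s (or 0.730% of c)

The binding energy at n = 3 for Li²⁺ is:
E_3 = -13.6057 × 3²/3² = -13.6057000 eV
|E_3| = 13.6057000 eV

Convert to Joules:
KE = 13.6057000 eV × (1.602177 × 10⁻¹⁹ J/eV) = 2.1798740e-18 J

Using KE = ½mv²:
v = √(2·KE/m_e)
v = √(2 × 2.1798740e-18 J / 9.10938 × 10⁻³¹ kg)
v = 2.18769e+06 m/s

This is approximately 0.730% the speed of light.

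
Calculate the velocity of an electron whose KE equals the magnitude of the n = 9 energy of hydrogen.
2.43077e+05 m/s (or 0.081082% of c)

The binding energy at n = 9 for hydrogen is:
E_9 = -13.6057/9² = -0.167971605 eV
|E_9| = 0.167971605 eV

Convert to Joules:
KE = 0.167971605 eV × (1.602177 × 10⁻¹⁹ J/eV) = 2.6912024e-20 J

Using KE = ½mv²:
v = √(2·KE/m_e)
v = √(2 × 2.6912024e-20 J / 9.10938 × 10⁻³¹ kg)
v = 2.43077e+05 m/s

This is approximately 0.081082% the speed of light.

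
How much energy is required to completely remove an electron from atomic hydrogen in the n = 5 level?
0.54423 eV

The ionization energy is the energy needed to remove the electron completely (n → ∞).

For hydrogen, E_n = -13.6057 eV / n².

At n = 5: E_5 = -13.6057 / 5² = -0.54422800 eV
At n = ∞: E_∞ = 0 eV

Ionization energy = E_∞ - E_5 = 0 - (-0.54422800) = 0.54422800 eV
Ionization energy ≈ 0.54423 eV

This is also called the binding energy of the electron in state n = 5.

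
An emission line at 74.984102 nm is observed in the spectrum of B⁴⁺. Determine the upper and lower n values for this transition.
n = 4 → n = 3

First, find the photon energy from the wavelength (hc = 1239.84 eV·nm):
E = hc/λ = 1239.84 eV·nm / 74.984102 nm = 16.534705 eV

The energy levels of B⁴⁺ satisfy E_n = -13.6057 × 5² / n² eV, so an emission n_i → n_f releases
ΔE = 13.6057 × 5² × (1/n_f² − 1/n_i²) eV.

Setting ΔE equal to the photon energy:
1/n_f² − 1/n_i² = 16.534705 / (13.6057 × 5²) = 0.048611112

Since 1/n_i² must be positive, we need 1/n_f² > 0.048611112, i.e. n_f ≤ 4. For each allowed n_f, solve n_i = (1/n_f² − 0.048611112)^(−1/2) and check whether it is a whole number:
  n_f = 1: 1/n_i² = 1.000000000 − 0.048611112 = 0.951388888 → n_i = 1.025  (not an integer) ✗
  n_f = 2: 1/n_i² = 0.250000000 − 0.048611112 = 0.201388888 → n_i = 2.228  (not an integer) ✗
  n_f = 3: 1/n_i² = 0.111111111 − 0.048611112 = 0.062499999 → n_i = 4.000  → integer, n_i = 4 ✓
  n_f = 4: 1/n_i² = 0.062500000 − 0.048611112 = 0.013888888 → n_i = 8.485  (not an integer) ✗

Only n_f = 3 gives an integer upper level, n_i = 4.

The transition is from n = 4 to n = 3 (emission).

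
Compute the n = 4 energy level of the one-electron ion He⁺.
-3.40 eV

For hydrogen-like ions, the energy levels scale with Z²:
E_n = -13.6057 Z² / n² eV

For He⁺ (Z = 2) at n = 4:
E_4 = -13.6057 × 2² / 4²
E_4 = -13.6057 × 4 / 16
E_4 = -54.4228 / 16
E_4 = -3.40 eV

The energy is 4 times more negative than hydrogen at the same n due to the stronger nuclear charge.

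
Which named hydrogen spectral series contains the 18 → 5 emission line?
Pfund series

The spectral series in hydrogen are named based on the final (lower) energy level:
- Lyman series: n_final = 1 (ultraviolet)
- Balmer series: n_final = 2 (visible/near-UV)
- Paschen series: n_final = 3 (infrared)
- Brackett series: n_final = 4 (infrared)
- Pfund series: n_final = 5 (far infrared)

Since this transition ends at n = 5, it belongs to the Pfund series.

For reference, this 18 → 5 line has photon energy
ΔE = 13.6057 eV × (1/5² - 1/18²) = 0.5022350988 eV,
corresponding to wavelength λ = hc/ΔE = 1239.84 eV·nm / 0.5022350988 eV = 2468.6447 nm in the far infrared region.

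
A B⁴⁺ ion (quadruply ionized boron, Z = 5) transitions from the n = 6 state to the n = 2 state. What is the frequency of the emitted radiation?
1.82769e+16 Hz

First, find the transition energy:
E_6 = -13.6057 × 5² / 6² = -9.4484028 eV
E_2 = -13.6057 × 5² / 2² = -85.0356250 eV
|ΔE| = |E_2 - E_6| = 75.5872222 eV

Convert to Joules: E = 75.5872222 eV × (1.602177 × 10⁻¹⁹ J/eV) = 1.2110411e-17 J

Using E = hf:
f = E/h = 1.2110411e-17 J / (6.62607 × 10⁻³⁴ J·s)
f = 1.82769e+16 Hz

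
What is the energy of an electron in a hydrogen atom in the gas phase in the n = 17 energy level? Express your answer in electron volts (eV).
-0.0471 eV

The energy levels of a hydrogen-like atom are given by:
E_n = -13.6057 eV / n²

For n = 17:
E_17 = -13.6057 eV / 17²
E_17 = -13.6057 eV / 289
E_17 = -0.0471 eV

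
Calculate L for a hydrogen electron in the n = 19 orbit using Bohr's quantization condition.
2.00e-33 J·s (or 19ℏ)

In the Bohr model, angular momentum is quantized:
L = nℏ

where ℏ = h/(2π) = 1.0546e-34 J·s

For n = 19:
L = 19 × 1.0546e-34 J·s
L = 2.00e-33 J·s

This can also be written as L = 19ℏ.
The angular momentum is an integer multiple of the reduced Planck constant.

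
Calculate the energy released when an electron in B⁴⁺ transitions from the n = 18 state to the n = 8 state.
4.264904 eV

The energy levels are E_n = -13.6057 Z² eV / n².

Energy at n = 18: E_18 = -13.6057 × 5² / 18² = -1.049822531 eV
Energy at n = 8: E_8 = -13.6057 × 5² / 8² = -5.314726563 eV

For emission (electron falling to lower state), the photon energy is:
E_photon = E_18 - E_8 = |-1.049822531 - (-5.314726563)|
E_photon = 4.264904 eV

This energy is carried away by the emitted photon.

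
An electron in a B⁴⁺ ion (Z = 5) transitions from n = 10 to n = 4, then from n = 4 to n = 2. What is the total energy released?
81.634200 eV

The energy levels of B⁴⁺ are E_n = -13.6057 × 5² / n² eV.

First transition (10 → 4):
ΔE₁ = |E_4 - E_10|
ΔE₁ = |-21.258906250000 - (-3.401425000000)| = 17.857481250 eV

Second transition (4 → 2):
ΔE₂ = |E_2 - E_4|
ΔE₂ = |-85.035625000000 - (-21.258906250000)| = 63.776718750 eV

Total energy released:
E_total = ΔE₁ + ΔE₂ = 17.857481250 + 63.776718750 = 81.634200 eV

Note: This equals the direct transition 10 → 2: 81.634200 eV ✓
Energy is conserved regardless of the path taken.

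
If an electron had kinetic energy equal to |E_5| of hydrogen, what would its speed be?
4.3754e+05 m/s (or 0.14595% of c)

The binding energy at n = 5 for hydrogen is:
E_5 = -13.6057/5² = -0.54422800 eV
|E_5| = 0.54422800 eV

Convert to Joules:
KE = 0.54422800 eV × (1.602177 × 10⁻¹⁹ J/eV) = 8.719496e-20 J

Using KE = ½mv²:
v = √(2·KE/m_e)
v = √(2 × 8.719496e-20 J / 9.10938 × 10⁻³¹ kg)
v = 4.3754e+05 m/s

This is approximately 0.14595% the speed of light.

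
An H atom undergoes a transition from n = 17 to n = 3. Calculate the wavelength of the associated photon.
846.500217 nm

First, find the transition energy using E_n = -13.6057 / n² eV:
E_17 = -13.6057 / 17² = -0.0470785467 eV
E_3 = -13.6057 / 3² = -1.5117444444 eV

Photon energy: |ΔE| = |E_3 - E_17| = 1.4646658977 eV

Convert to wavelength using E = hc/λ with hc = 1239.84 eV·nm:
λ = hc/E = 1239.84 eV·nm / 1.4646658977 eV
λ = 846.500217 nm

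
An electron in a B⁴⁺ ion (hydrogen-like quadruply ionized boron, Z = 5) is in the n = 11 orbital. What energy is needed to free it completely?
2.811 eV

The ionization energy is the energy needed to remove the electron completely (n → ∞).

For a hydrogen-like ion with Z = 5, E_n = -13.6057 Z² / n² eV.

At n = 11: E_11 = -13.6057 × 5² / 11² = -2.811095 eV
At n = ∞: E_∞ = 0 eV

Ionization energy = E_∞ - E_11 = 0 - (-2.811095) = 2.811095 eV
Ionization energy ≈ 2.811 eV

This is also called the binding energy of the electron in state n = 11.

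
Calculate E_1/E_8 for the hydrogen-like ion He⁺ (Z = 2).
64.000

Using E_n = -13.6057 Z² / n² eV with Z = 2:

E_1 = -13.6057 × 2² / 1² = -54.4228 / 1 = -54.422800000 eV
E_8 = -13.6057 × 2² / 8² = -54.4228 / 64 = -0.850356250 eV

The ratio is:
E_1/E_8 = (-54.422800000) / (-0.850356250)
E_1/E_8 = (-54.4228/1) / (-54.4228/64)
E_1/E_8 = 64/1
E_1/E_8 = 64.000
(Note: the Z² factors cancel in the ratio.)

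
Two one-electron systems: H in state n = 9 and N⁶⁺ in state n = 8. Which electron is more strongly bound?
N⁶⁺ at n = 8 (E = -10.4169 eV)

Using E_n = -13.6057 Z² / n² eV:

H (Z = 1) at n = 9:
E = -13.6057 × 1² / 9² = -13.6057 × 1 / 81 = -0.1679716 eV

N⁶⁺ (Z = 7) at n = 8:
E = -13.6057 × 7² / 8² = -13.6057 × 49 / 64 = -10.4168641 eV

Since -10.4168641 eV < -0.1679716 eV,
N⁶⁺ at n = 8 is more tightly bound (requires more energy to ionize).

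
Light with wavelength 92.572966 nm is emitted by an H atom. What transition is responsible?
n = 8 → n = 1

First, find the photon energy from the wavelength (hc = 1239.84 eV·nm):
E = hc/λ = 1239.84 eV·nm / 92.572966 nm = 13.393111 eV

The energy levels of hydrogen satisfy E_n = -13.6057 / n² eV, so an emission n_i → n_f releases
ΔE = 13.6057 × (1/n_f² − 1/n_i²) eV.

Setting ΔE equal to the photon energy:
1/n_f² − 1/n_i² = 13.393111 / 13.6057 = 0.98437500

Since 1/n_i² must be positive, we need 1/n_f² > 0.98437500, i.e. n_f ≤ 1. For each allowed n_f, solve n_i = (1/n_f² − 0.98437500)^(−1/2) and check whether it is a whole number:
  n_f = 1: 1/n_i² = 1.00000000 − 0.98437500 = 0.01562500 → n_i = 8.000  → integer, n_i = 8 ✓

Only n_f = 1 gives an integer upper level, n_i = 8.

The transition is from n = 8 to n = 1 (emission).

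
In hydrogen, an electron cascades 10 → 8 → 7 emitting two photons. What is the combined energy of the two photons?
0.141610 eV

The energy levels of hydrogen are E_n = -13.6057 / n² eV.

First transition (10 → 8):
ΔE₁ = |E_8 - E_10|
ΔE₁ = |-0.212589062500 - (-0.136057000000)| = 0.076532063 eV

Second transition (8 → 7):
ΔE₂ = |E_7 - E_8|
ΔE₂ = |-0.277667346939 - (-0.212589062500)| = 0.065078284 eV

Total energy released:
E_total = ΔE₁ + ΔE₂ = 0.076532063 + 0.065078284 = 0.141610 eV

Note: This equals the direct transition 10 → 7: 0.141610 eV ✓
Energy is conserved regardless of the path taken.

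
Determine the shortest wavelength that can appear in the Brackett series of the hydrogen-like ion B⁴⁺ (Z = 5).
58.32097 nm

The series limit corresponds to the transition from n = ∞ to n = 4.
This is the highest energy (shortest wavelength) transition in the Brackett series.

E_∞ = 0 eV
E_4 = -13.6057 × 5² / 4² = -21.2589063 eV

Energy at series limit:
ΔE = E_∞ - E_4 = 0 - (-21.2589063) = 21.2589063 eV
λ = hc/E = 1239.84 eV·nm / 21.2589063 eV = 58.32097 nm

This energy equals the ionization energy from the n = 4 state of B⁴⁺.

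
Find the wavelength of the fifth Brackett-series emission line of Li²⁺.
201.88 nm

The lines of a series are numbered from the longest wavelength (smallest ΔE) outward; the fifth line is the transition from n = n_f + 5 to n_f.
The Brackett series has all transitions ending at n_f = 4.

For Li²⁺ (Z = 3), the fifth line (ε-line) is the jump from n = 9 to n = 4:
E_9 = -13.6057 × 3² / 9² = -1.511744 eV
E_4 = -13.6057 × 3² / 4² = -7.653206 eV
ΔE = E_9 - E_4 = 6.141462 eV

λ = hc/E = 1239.84 eV·nm / 6.141462 eV
λ = 201.88 nm

This is the ε-line of the Brackett series in Li²⁺.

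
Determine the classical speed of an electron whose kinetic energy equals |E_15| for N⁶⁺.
1.02e+06 m/s (or 0.34% of c)

The binding energy at n = 15 for N⁶⁺ is:
E_15 = -13.6057 × 7²/15² = -2.96302 eV
|E_15| = 2.96302 eV

Convert to Joules:
KE = 2.96302 eV × (1.602177 × 10⁻¹⁹ J/eV) = 4.7473e-19 J

Using KE = ½mv²:
v = √(2·KE/m_e)
v = √(2 × 4.7473e-19 J / 9.10938 × 10⁻³¹ kg)
v = 1.02e+06 m/s

This is approximately 0.34% the speed of light.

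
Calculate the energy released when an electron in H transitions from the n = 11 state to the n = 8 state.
0.10015 eV

The energy levels are E_n = -13.6057 eV / n².

Energy at n = 11: E_11 = -13.6057 / 11² = -0.11244380 eV
Energy at n = 8: E_8 = -13.6057 / 8² = -0.21258906 eV

For emission (electron falling to lower state), the photon energy is:
E_photon = E_11 - E_8 = |-0.11244380 - (-0.21258906)|
E_photon = 0.10015 eV

This energy is carried away by the emitted photon.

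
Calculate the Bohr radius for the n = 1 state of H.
0.052918 nm (or 0.529177 Å)

The Bohr radius formula is:
r_n = n² a₀ / Z

where a₀ = 0.052917721 nm is the Bohr radius.

For H (Z = 1) at n = 1:
r_1 = 1² × 0.052917721 nm / 1
r_1 = 1 × 0.052917721 nm / 1
r_1 = 0.0529177 nm / 1
r_1 = 0.052918 nm

The electron orbits at approximately 0.052918 nm from the nucleus.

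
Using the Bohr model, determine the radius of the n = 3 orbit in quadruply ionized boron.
0.095252 nm (or 0.952519 Å)

The Bohr radius formula is:
r_n = n² a₀ / Z

where a₀ = 0.052917721 nm is the Bohr radius.

For B⁴⁺ (Z = 5) at n = 3:
r_3 = 3² × 0.052917721 nm / 5
r_3 = 9 × 0.052917721 nm / 5
r_3 = 0.4762595 nm / 5
r_3 = 0.095252 nm

The electron orbits at approximately 0.095252 nm from the nucleus.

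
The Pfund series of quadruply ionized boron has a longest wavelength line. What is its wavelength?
298.232 nm

The longest wavelength corresponds to the smallest energy transition in the series.
The Pfund series has all transitions ending at n_f = 5.

For B⁴⁺ (Z = 5), the first line (α-line) is the jump from n = 6 to n = 5:
E_6 = -13.6057 × 5² / 6² = -9.4484028 eV
E_5 = -13.6057 × 5² / 5² = -13.6057000 eV
ΔE = E_6 - E_5 = 4.1572972 eV

λ = hc/E = 1239.84 eV·nm / 4.1572972 eV
λ = 298.232 nm

This is the α-line of the Pfund series in B⁴⁺.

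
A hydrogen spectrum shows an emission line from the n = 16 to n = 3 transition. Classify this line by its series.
Paschen series

The spectral series in hydrogen are named based on the final (lower) energy level:
- Lyman series: n_final = 1 (ultraviolet)
- Balmer series: n_final = 2 (visible/near-UV)
- Paschen series: n_final = 3 (infrared)
- Brackett series: n_final = 4 (infrared)
- Pfund series: n_final = 5 (far infrared)

Since this transition ends at n = 3, it belongs to the Paschen series.

For reference, this 16 → 3 line has photon energy
ΔE = 13.6057 eV × (1/3² - 1/16²) = 1.458597 eV,
corresponding to wavelength λ = hc/ΔE = 1239.84 eV·nm / 1.458597 eV = 850.02 nm in the infrared region.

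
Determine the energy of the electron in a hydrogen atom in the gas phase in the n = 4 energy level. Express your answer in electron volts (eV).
-0.85 eV

The energy levels of a hydrogen-like atom are given by:
E_n = -13.6057 eV / n²

For n = 4:
E_4 = -13.6057 eV / 4²
E_4 = -13.6057 eV / 16
E_4 = -0.85 eV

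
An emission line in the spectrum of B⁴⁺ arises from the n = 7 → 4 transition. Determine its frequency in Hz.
3.46189e+15 Hz

First, find the transition energy:
E_7 = -13.6057 × 5² / 7² = -6.9416837 eV
E_4 = -13.6057 × 5² / 4² = -21.2589063 eV
|ΔE| = |E_4 - E_7| = 14.3172226 eV

Convert to Joules: E = 14.3172226 eV × (1.602177 × 10⁻¹⁹ J/eV) = 2.2938725e-18 J

Using E = hf:
f = E/h = 2.2938725e-18 J / (6.62607 × 10⁻³⁴ J·s)
f = 3.46189e+15 Hz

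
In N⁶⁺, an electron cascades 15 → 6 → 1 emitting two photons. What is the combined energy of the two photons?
663.716 eV

The energy levels of N⁶⁺ are E_n = -13.6057 × 7² / n² eV.

First transition (15 → 6):
ΔE₁ = |E_6 - E_15|
ΔE₁ = |-18.518869444 - (-2.963019111)| = 15.555850 eV

Second transition (6 → 1):
ΔE₂ = |E_1 - E_6|
ΔE₂ = |-666.679300000 - (-18.518869444)| = 648.160431 eV

Total energy released:
E_total = ΔE₁ + ΔE₂ = 15.555850 + 648.160431 = 663.716 eV

Note: This equals the direct transition 15 → 1: 663.716 eV ✓
Energy is conserved regardless of the path taken.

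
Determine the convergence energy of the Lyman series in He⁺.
54.422800 eV

The series limit corresponds to the transition from n = ∞ to n = 1.
This is the highest energy (shortest wavelength) transition in the Lyman series.

E_∞ = 0 eV
E_1 = -13.6057 × 2² / 1² = -54.422800 eV

Energy at series limit:
ΔE = E_∞ - E_1 = 0 - (-54.422800) = 54.422800 eV

This energy equals the ionization energy from the n = 1 state of He⁺.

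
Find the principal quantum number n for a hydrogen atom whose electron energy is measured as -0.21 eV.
n = 8

The exact energy levels follow E_n = -13.6057 eV / n².

The measured value (-0.21 eV) is reported to only 2 significant figures, so we must test candidate n values and see which one matches to that precision.

Candidate energies:
  n = 6:  E = -13.6057/6² = -0.37794 eV
  n = 7:  E = -13.6057/7² = -0.27767 eV
  n = 8:  E = -13.6057/8² = -0.21259 eV  ← matches
  n = 9:  E = -13.6057/9² = -0.16797 eV
  n = 10:  E = -13.6057/10² = -0.13606 eV

Checking against the measurement of -0.21 eV (2 sig figs), only n = 8 agrees:
E_8 = -0.21259 eV, which rounds to -0.21 eV ✓

Therefore n = 8.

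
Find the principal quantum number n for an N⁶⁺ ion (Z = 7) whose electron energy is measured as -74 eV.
n = 3

The exact energy levels follow E_n = -13.6057 Z² / n² eV with Z = 7.

The measured value (-74 eV) is reported to only 2 significant figures, so we must test candidate n values and see which one matches to that precision.

Candidate energies:
  n = 1:  E = -13.6057 × 7² / 1² = -666.67930 eV
  n = 2:  E = -13.6057 × 7² / 2² = -166.66983 eV
  n = 3:  E = -13.6057 × 7² / 3² = -74.07548 eV  ← matches
  n = 4:  E = -13.6057 × 7² / 4² = -41.66746 eV
  n = 5:  E = -13.6057 × 7² / 5² = -26.66717 eV

Checking against the measurement of -74 eV (2 sig figs), only n = 3 agrees:
E_3 = -74.07548 eV, which rounds to -74 eV ✓

Therefore n = 3.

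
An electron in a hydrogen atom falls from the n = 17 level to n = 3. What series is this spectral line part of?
Paschen series

The spectral series in hydrogen are named based on the final (lower) energy level:
- Lyman series: n_final = 1 (ultraviolet)
- Balmer series: n_final = 2 (visible/near-UV)
- Paschen series: n_final = 3 (infrared)
- Brackett series: n_final = 4 (infrared)
- Pfund series: n_final = 5 (far infrared)

Since this transition ends at n = 3, it belongs to the Paschen series.

For reference, this 17 → 3 line has photon energy
ΔE = 13.6057 eV × (1/3² - 1/17²) = 1.4646658977 eV,
corresponding to wavelength λ = hc/ΔE = 1239.84 eV·nm / 1.4646658977 eV = 846.500217 nm in the infrared region.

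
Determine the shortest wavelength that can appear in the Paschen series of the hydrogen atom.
820.139 nm

The series limit corresponds to the transition from n = ∞ to n = 3.
This is the highest energy (shortest wavelength) transition in the Paschen series.

E_∞ = 0 eV
E_3 = -13.6057 / 3² = -1.5117444 eV

Energy at series limit:
ΔE = E_∞ - E_3 = 0 - (-1.5117444) = 1.5117444 eV
λ = hc/E = 1239.84 eV·nm / 1.5117444 eV = 820.139 nm

This energy equals the ionization energy from the n = 3 state of hydrogen.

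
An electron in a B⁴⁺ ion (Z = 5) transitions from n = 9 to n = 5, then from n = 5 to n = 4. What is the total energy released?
17.06 eV

The energy levels of B⁴⁺ are E_n = -13.6057 × 5² / n² eV.

First transition (9 → 5):
ΔE₁ = |E_5 - E_9|
ΔE₁ = |-13.60570000 - (-4.19929012)| = 9.40641 eV

Second transition (5 → 4):
ΔE₂ = |E_4 - E_5|
ΔE₂ = |-21.25890625 - (-13.60570000)| = 7.65321 eV

Total energy released:
E_total = ΔE₁ + ΔE₂ = 9.40641 + 7.65321 = 17.06 eV

Note: This equals the direct transition 9 → 4: 17.06 eV ✓
Energy is conserved regardless of the path taken.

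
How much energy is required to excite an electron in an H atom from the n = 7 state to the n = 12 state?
0.1832 eV

The energy levels of a hydrogen-like atom are E_n = -13.6057 eV / n².

Energy at n = 7: E_7 = -13.6057 / 7² = -0.2776673 eV
Energy at n = 12: E_12 = -13.6057 / 12² = -0.0944840 eV

The excitation energy is the difference:
ΔE = E_12 - E_7
ΔE = -0.0944840 - (-0.2776673)
ΔE = 0.1832 eV

Since this is positive, energy must be absorbed (photon absorption).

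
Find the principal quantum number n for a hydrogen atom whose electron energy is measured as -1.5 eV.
n = 3

The exact energy levels follow E_n = -13.6057 eV / n².

The measured value (-1.5 eV) is reported to only 2 significant figures, so we must test candidate n values and see which one matches to that precision.

Candidate energies:
  n = 1:  E = -13.6057/1² = -13.605700 eV
  n = 2:  E = -13.6057/2² = -3.401425 eV
  n = 3:  E = -13.6057/3² = -1.511744 eV  ← matches
  n = 4:  E = -13.6057/4² = -0.850356 eV
  n = 5:  E = -13.6057/5² = -0.544228 eV

Checking against the measurement of -1.5 eV (2 sig figs), only n = 3 agrees:
E_3 = -1.511744 eV, which rounds to -1.5 eV ✓

Therefore n = 3.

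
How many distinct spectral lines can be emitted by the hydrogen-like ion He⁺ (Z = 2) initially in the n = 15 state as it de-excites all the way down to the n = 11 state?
10

The electron can occupy levels n = 11, 12, ..., 15 during de-excitation — that is m = 15 - 11 + 1 = 5 distinct levels.

The number of distinct spectral lines equals the number of ways to choose 2 of these m levels (each pair gives one possible emission transition):

Number of lines = m(m-1)/2 = 5×4/2 = 10

These correspond to all possible transitions between the 5 levels:
15 → 14, 15 → 13, 15 → 12, 15 → 11, 14 → 13, 14 → 12, 14 → 11, 13 → 12...

Each transition produces a photon with a unique energy (and thus wavelength). This count does not depend on Z.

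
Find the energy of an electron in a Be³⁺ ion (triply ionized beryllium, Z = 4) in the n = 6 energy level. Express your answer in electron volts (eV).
-6.046978 eV

The energy levels of a hydrogen-like atom are given by:
E_n = -13.6057 Z² / n² eV  (with Z = 4 for Be³⁺)

For n = 6:
E_6 = -13.6057 × 4² / 6²
E_6 = -13.6057 × 16 / 36
E_6 = -6.046978 eV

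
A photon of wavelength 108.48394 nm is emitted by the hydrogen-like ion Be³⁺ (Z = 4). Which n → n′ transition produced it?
n = 10 → n = 4

First, find the photon energy from the wavelength (hc = 1239.84 eV·nm):
E = hc/λ = 1239.84 eV·nm / 108.48394 nm = 11.428788 eV

The energy levels of Be³⁺ satisfy E_n = -13.6057 × 4² / n² eV, so an emission n_i → n_f releases
ΔE = 13.6057 × 4² × (1/n_f² − 1/n_i²) eV.

Setting ΔE equal to the photon energy:
1/n_f² − 1/n_i² = 11.428788 / (13.6057 × 4²) = 0.052500000

Since 1/n_i² must be positive, we need 1/n_f² > 0.052500000, i.e. n_f ≤ 4. For each allowed n_f, solve n_i = (1/n_f² − 0.052500000)^(−1/2) and check whether it is a whole number:
  n_f = 1: 1/n_i² = 1.000000000 − 0.052500000 = 0.947500000 → n_i = 1.027  (not an integer) ✗
  n_f = 2: 1/n_i² = 0.250000000 − 0.052500000 = 0.197500000 → n_i = 2.250  (not an integer) ✗
  n_f = 3: 1/n_i² = 0.111111111 − 0.052500000 = 0.058611111 → n_i = 4.131  (not an integer) ✗
  n_f = 4: 1/n_i² = 0.062500000 − 0.052500000 = 0.010000000 → n_i = 10.000  → integer, n_i = 10 ✓

Only n_f = 4 gives an integer upper level, n_i = 10.

The transition is from n = 10 to n = 4 (emission).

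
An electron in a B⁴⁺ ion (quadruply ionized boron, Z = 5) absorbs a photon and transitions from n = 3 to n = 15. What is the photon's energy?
36.2819 eV

The energy levels of a hydrogen-like atom are E_n = -13.6057 Z² eV / n².

Energy at n = 3: E_3 = -13.6057 × 5² / 3² = -37.7936111 eV
Energy at n = 15: E_15 = -13.6057 × 5² / 15² = -1.5117444 eV

The excitation energy is the difference:
ΔE = E_15 - E_3
ΔE = -1.5117444 - (-37.7936111)
ΔE = 36.2819 eV

Since this is positive, energy must be absorbed (photon absorption).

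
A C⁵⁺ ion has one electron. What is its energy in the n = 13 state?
-2.90 eV

For hydrogen-like ions, the energy levels scale with Z²:
E_n = -13.6057 Z² / n² eV

For C⁵⁺ (Z = 6) at n = 13:
E_13 = -13.6057 × 6² / 13²
E_13 = -13.6057 × 36 / 169
E_13 = -489.8052 / 169
E_13 = -2.90 eV

The energy is 36 times more negative than hydrogen at the same n due to the stronger nuclear charge.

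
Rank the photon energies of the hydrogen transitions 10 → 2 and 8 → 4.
10 → 2

Calculate the energy for each transition:

Transition 10 → 2:
ΔE₁ = |E_2 - E_10| = |-13.6057/2² - (-13.6057/10²)|
ΔE₁ = |-3.40142500000 - (-0.13605700000)| = 3.26536800 eV

Transition 8 → 4:
ΔE₂ = |E_4 - E_8| = |-13.6057/4² - (-13.6057/8²)|
ΔE₂ = |-0.85035625000 - (-0.21258906250)| = 0.63776719 eV

Since 3.26536800 eV > 0.63776719 eV, the transition 10 → 2 emits the more energetic photon.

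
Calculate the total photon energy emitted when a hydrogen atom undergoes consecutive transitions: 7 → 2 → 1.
13.328033 eV

The energy levels of hydrogen are E_n = -13.6057 / n² eV.

First transition (7 → 2):
ΔE₁ = |E_2 - E_7|
ΔE₁ = |-3.401425000000 - (-0.277667346939)| = 3.123757653 eV

Second transition (2 → 1):
ΔE₂ = |E_1 - E_2|
ΔE₂ = |-13.605700000000 - (-3.401425000000)| = 10.204275000 eV

Total energy released:
E_total = ΔE₁ + ΔE₂ = 3.123757653 + 10.204275000 = 13.328033 eV

Note: This equals the direct transition 7 → 1: 13.328033 eV ✓
Energy is conserved regardless of the path taken.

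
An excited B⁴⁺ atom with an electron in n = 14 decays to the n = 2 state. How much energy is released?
83.3002 eV

The energy levels are E_n = -13.6057 Z² eV / n².

Energy at n = 14: E_14 = -13.6057 × 5² / 14² = -1.7354209 eV
Energy at n = 2: E_2 = -13.6057 × 5² / 2² = -85.0356250 eV

For emission (electron falling to lower state), the photon energy is:
E_photon = E_14 - E_2 = |-1.7354209 - (-85.0356250)|
E_photon = 83.3002 eV

This energy is carried away by the emitted photon.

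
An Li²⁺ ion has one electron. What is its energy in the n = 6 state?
-3.401425 eV

For hydrogen-like ions, the energy levels scale with Z²:
E_n = -13.6057 Z² / n² eV

For Li²⁺ (Z = 3) at n = 6:
E_6 = -13.6057 × 3² / 6²
E_6 = -13.6057 × 9 / 36
E_6 = -122.4513 / 36
E_6 = -3.401425 eV

The energy is 9 times more negative than hydrogen at the same n due to the stronger nuclear charge.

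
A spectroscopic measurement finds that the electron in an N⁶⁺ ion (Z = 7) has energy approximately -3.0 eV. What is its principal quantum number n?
n = 15

The exact energy levels follow E_n = -13.6057 Z² / n² eV with Z = 7.

The measured value (-3.0 eV) is reported to only 2 significant figures, so we must test candidate n values and see which one matches to that precision.

Candidate energies:
  n = 13:  E = -13.6057 × 7² / 13² = -3.94485 eV
  n = 14:  E = -13.6057 × 7² / 14² = -3.40143 eV
  n = 15:  E = -13.6057 × 7² / 15² = -2.96302 eV  ← matches
  n = 16:  E = -13.6057 × 7² / 16² = -2.60422 eV
  n = 17:  E = -13.6057 × 7² / 17² = -2.30685 eV

Checking against the measurement of -3.0 eV (2 sig figs), only n = 15 agrees:
E_15 = -2.96302 eV, which rounds to -3.0 eV ✓

Therefore n = 15.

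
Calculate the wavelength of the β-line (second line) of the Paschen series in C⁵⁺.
35.5963 nm

The lines of a series are numbered from the longest wavelength (smallest ΔE) outward; the second line is the transition from n = n_f + 2 to n_f.
The Paschen series has all transitions ending at n_f = 3.

For C⁵⁺ (Z = 6), the second line (β-line) is the jump from n = 5 to n = 3:
E_5 = -13.6057 × 6² / 5² = -19.592208 eV
E_3 = -13.6057 × 6² / 3² = -54.422800 eV
ΔE = E_5 - E_3 = 34.830592 eV

λ = hc/E = 1239.84 eV·nm / 34.830592 eV
λ = 35.5963 nm

This is the β-line of the Paschen series in C⁵⁺.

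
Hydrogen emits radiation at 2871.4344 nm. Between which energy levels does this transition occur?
n = 11 → n = 5

First, find the photon energy from the wavelength (hc = 1239.84 eV·nm):
E = hc/λ = 1239.84 eV·nm / 2871.4344 nm = 0.43178420 eV

The energy levels of hydrogen satisfy E_n = -13.6057 / n² eV, so an emission n_i → n_f releases
ΔE = 13.6057 × (1/n_f² − 1/n_i²) eV.

Setting ΔE equal to the photon energy:
1/n_f² − 1/n_i² = 0.43178420 / 13.6057 = 0.031735537

Since 1/n_i² must be positive, we need 1/n_f² > 0.031735537, i.e. n_f ≤ 5. For each allowed n_f, solve n_i = (1/n_f² − 0.031735537)^(−1/2) and check whether it is a whole number:
  n_f = 1: 1/n_i² = 1.000000000 − 0.031735537 = 0.968264463 → n_i = 1.016  (not an integer) ✗
  n_f = 2: 1/n_i² = 0.250000000 − 0.031735537 = 0.218264463 → n_i = 2.140  (not an integer) ✗
  n_f = 3: 1/n_i² = 0.111111111 − 0.031735537 = 0.079375574 → n_i = 3.549  (not an integer) ✗
  n_f = 4: 1/n_i² = 0.062500000 − 0.031735537 = 0.030764463 → n_i = 5.701  (not an integer) ✗
  n_f = 5: 1/n_i² = 0.040000000 − 0.031735537 = 0.008264463 → n_i = 11.000  → integer, n_i = 11 ✓

Only n_f = 5 gives an integer upper level, n_i = 11.

The transition is from n = 11 to n = 5 (emission).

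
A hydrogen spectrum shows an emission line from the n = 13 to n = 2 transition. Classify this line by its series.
Balmer series

The spectral series in hydrogen are named based on the final (lower) energy level:
- Lyman series: n_final = 1 (ultraviolet)
- Balmer series: n_final = 2 (visible/near-UV)
- Paschen series: n_final = 3 (infrared)
- Brackett series: n_final = 4 (infrared)
- Pfund series: n_final = 5 (far infrared)

Since this transition ends at n = 2, it belongs to the Balmer series.

For reference, this 13 → 2 line has photon energy
ΔE = 13.6057 eV × (1/2² - 1/13²) = 3.32091790 eV,
corresponding to wavelength λ = hc/ΔE = 1239.84 eV·nm / 3.32091790 eV = 373.3426 nm in the visible/near-UV region.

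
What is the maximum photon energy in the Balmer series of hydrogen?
3.40143 eV

The series limit corresponds to the transition from n = ∞ to n = 2.
This is the highest energy (shortest wavelength) transition in the Balmer series.

E_∞ = 0 eV
E_2 = -13.6057 / 2² = -3.40143 eV

Energy at series limit:
ΔE = E_∞ - E_2 = 0 - (-3.40143) = 3.40143 eV

This energy equals the ionization energy from the n = 2 state of hydrogen.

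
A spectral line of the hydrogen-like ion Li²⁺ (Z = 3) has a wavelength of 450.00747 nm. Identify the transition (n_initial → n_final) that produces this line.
n = 5 → n = 4

First, find the photon energy from the wavelength (hc = 1239.84 eV·nm):
E = hc/λ = 1239.84 eV·nm / 450.00747 nm = 2.7551543 eV

The energy levels of Li²⁺ satisfy E_n = -13.6057 × 3² / n² eV, so an emission n_i → n_f releases
ΔE = 13.6057 × 3² × (1/n_f² − 1/n_i²) eV.

Setting ΔE equal to the photon energy:
1/n_f² − 1/n_i² = 2.7551543 / (13.6057 × 3²) = 0.022500000

Since 1/n_i² must be positive, we need 1/n_f² > 0.022500000, i.e. n_f ≤ 6. For each allowed n_f, solve n_i = (1/n_f² − 0.022500000)^(−1/2) and check whether it is a whole number:
  n_f = 1: 1/n_i² = 1.000000000 − 0.022500000 = 0.977500000 → n_i = 1.011  (not an integer) ✗
  n_f = 2: 1/n_i² = 0.250000000 − 0.022500000 = 0.227500000 → n_i = 2.097  (not an integer) ✗
  n_f = 3: 1/n_i² = 0.111111111 − 0.022500000 = 0.088611111 → n_i = 3.359  (not an integer) ✗
  n_f = 4: 1/n_i² = 0.062500000 − 0.022500000 = 0.040000000 → n_i = 5.000  → integer, n_i = 5 ✓
  n_f = 5: 1/n_i² = 0.040000000 − 0.022500000 = 0.017500000 → n_i = 7.559  (not an integer) ✗
  n_f = 6: 1/n_i² = 0.027777778 − 0.022500000 = 0.005277778 → n_i = 13.765  (not an integer) ✗

Only n_f = 4 gives an integer upper level, n_i = 5.

The transition is from n = 5 to n = 4 (emission).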